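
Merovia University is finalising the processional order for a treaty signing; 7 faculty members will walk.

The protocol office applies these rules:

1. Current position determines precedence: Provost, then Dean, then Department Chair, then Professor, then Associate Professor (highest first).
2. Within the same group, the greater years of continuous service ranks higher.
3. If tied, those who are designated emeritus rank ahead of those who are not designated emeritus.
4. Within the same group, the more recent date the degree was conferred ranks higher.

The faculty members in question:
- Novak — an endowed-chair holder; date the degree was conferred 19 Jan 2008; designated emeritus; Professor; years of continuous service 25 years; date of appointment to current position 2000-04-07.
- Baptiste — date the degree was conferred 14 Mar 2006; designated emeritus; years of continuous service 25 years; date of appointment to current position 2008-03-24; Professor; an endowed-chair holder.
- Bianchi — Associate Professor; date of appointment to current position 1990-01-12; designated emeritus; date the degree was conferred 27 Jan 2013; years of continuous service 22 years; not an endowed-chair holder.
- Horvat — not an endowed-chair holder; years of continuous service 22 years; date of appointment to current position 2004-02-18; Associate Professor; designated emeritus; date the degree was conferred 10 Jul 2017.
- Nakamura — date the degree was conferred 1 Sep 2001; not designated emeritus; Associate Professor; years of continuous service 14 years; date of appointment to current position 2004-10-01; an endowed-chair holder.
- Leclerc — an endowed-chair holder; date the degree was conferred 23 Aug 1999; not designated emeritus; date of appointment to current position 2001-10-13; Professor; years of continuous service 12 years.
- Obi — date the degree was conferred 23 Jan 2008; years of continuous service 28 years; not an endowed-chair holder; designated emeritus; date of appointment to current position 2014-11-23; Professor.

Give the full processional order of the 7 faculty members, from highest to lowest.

Obi, Novak, Baptiste, Leclerc, Horvat, Bianchi, Nakamura

By current position: Obi, Novak, Baptiste and Leclerc (Professor); then Horvat, Bianchi and Nakamura (Associate Professor).
Among Obi, Novak, Baptiste and Leclerc, by years of continuous service (higher first): Obi (28 years) before Novak and Baptiste (25 years) before Leclerc (12 years).
Novak and Baptiste are each designated emeritus, so the next rule applies.
Among Novak and Baptiste, by date the degree was conferred (later first): Novak (19 Jan 2008) before Baptiste (14 Mar 2006).
Among Horvat, Bianchi and Nakamura, by years of continuous service (higher first): Horvat and Bianchi (22 years) before Nakamura (14 years).
Horvat and Bianchi are each designated emeritus, so the next rule applies.
Among Horvat and Bianchi, by date the degree was conferred (later first): Horvat (10 Jul 2017) before Bianchi (27 Jan 2013).
Full order: Obi, Novak, Baptiste, Leclerc, Horvat, Bianchi, Nakamura.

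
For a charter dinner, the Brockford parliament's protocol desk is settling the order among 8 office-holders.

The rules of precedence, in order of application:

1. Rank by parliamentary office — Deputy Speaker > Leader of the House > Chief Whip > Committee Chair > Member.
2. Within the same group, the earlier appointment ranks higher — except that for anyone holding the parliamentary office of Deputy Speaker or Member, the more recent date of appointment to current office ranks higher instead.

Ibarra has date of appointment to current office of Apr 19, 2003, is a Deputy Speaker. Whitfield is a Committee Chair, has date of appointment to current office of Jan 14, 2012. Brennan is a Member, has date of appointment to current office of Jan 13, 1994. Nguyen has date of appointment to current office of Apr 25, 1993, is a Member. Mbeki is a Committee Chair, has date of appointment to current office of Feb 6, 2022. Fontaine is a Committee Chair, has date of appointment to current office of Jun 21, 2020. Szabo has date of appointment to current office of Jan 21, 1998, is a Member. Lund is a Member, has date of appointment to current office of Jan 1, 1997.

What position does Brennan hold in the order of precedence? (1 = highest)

7

By parliamentary office: Ibarra (Deputy Speaker); then Whitfield, Fontaine and Mbeki (Committee Chair); then Szabo, Lund, Brennan and Nguyen (Member).
Among Whitfield, Fontaine and Mbeki, by date of appointment to current office (earlier first): Whitfield (Jan 14, 2012) before Fontaine (Jun 21, 2020) before Mbeki (Feb 6, 2022).
Among Szabo, Lund, Brennan and Nguyen, by date of appointment to current office (later first) (reversed rule for this group): Szabo (Jan 21, 1998) before Lund (Jan 1, 1997) before Brennan (Jan 13, 1994) before Nguyen (Apr 25, 1993).
Order: Ibarra, Whitfield, Fontaine, Mbeki, Szabo, Lund, Brennan, Nguyen. So position 7.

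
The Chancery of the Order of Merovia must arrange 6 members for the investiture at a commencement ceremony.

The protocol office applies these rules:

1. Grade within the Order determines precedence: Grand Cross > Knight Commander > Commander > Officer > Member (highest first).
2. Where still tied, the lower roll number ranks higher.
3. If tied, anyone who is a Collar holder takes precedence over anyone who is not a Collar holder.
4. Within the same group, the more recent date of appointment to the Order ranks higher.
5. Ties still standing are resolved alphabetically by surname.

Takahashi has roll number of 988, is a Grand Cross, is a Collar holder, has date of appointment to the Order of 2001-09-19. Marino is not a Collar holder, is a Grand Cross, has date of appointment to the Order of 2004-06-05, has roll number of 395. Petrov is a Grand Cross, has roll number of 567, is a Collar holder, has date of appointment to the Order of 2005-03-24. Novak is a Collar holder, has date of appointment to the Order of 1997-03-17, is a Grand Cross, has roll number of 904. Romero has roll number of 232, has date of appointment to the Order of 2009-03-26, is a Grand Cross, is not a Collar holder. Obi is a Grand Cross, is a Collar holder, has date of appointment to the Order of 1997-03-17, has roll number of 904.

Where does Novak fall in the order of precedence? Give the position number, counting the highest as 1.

4

By grade within the Order: Romero, Marino, Petrov, Novak, Obi and Takahashi (Grand Cross).
Among Romero, Marino, Petrov, Novak, Obi and Takahashi, by roll number (lower first): Romero (232) before Marino (395) before Petrov (567) before Novak and Obi (904) before Takahashi (988).
Novak and Obi are each a Collar holder, so the next rule applies.
Novak and Obi both have date of appointment to the Order 1997-03-17, so the next rule applies.
Among Novak and Obi, alphabetically by surname: Novak before Obi.
Order: Romero, Marino, Petrov, Novak, Obi, Takahashi. So position 4.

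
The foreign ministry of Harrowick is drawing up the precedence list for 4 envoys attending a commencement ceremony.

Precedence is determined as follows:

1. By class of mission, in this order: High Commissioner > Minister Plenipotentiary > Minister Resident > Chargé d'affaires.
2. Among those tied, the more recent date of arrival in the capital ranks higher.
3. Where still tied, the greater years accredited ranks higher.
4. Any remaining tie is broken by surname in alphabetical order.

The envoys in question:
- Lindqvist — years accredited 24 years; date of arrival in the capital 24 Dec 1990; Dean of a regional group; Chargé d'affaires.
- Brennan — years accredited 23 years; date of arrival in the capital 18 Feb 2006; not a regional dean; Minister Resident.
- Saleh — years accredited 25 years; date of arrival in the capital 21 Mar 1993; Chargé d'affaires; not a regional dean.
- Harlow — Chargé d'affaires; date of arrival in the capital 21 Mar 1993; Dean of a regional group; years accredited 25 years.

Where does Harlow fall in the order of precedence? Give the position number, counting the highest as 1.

2

By class of mission: Brennan (Minister Resident); then Harlow, Saleh and Lindqvist (Chargé d'affaires).
Among Harlow, Saleh and Lindqvist, by date of arrival in the capital (later first): Harlow and Saleh (21 Mar 1993) before Lindqvist (24 Dec 1990).
Harlow and Saleh both have years accredited 25 years, so the next rule applies.
Among Harlow and Saleh, alphabetically by surname: Harlow before Saleh.
Order: Brennan, Harlow, Saleh, Lindqvist. So position 2.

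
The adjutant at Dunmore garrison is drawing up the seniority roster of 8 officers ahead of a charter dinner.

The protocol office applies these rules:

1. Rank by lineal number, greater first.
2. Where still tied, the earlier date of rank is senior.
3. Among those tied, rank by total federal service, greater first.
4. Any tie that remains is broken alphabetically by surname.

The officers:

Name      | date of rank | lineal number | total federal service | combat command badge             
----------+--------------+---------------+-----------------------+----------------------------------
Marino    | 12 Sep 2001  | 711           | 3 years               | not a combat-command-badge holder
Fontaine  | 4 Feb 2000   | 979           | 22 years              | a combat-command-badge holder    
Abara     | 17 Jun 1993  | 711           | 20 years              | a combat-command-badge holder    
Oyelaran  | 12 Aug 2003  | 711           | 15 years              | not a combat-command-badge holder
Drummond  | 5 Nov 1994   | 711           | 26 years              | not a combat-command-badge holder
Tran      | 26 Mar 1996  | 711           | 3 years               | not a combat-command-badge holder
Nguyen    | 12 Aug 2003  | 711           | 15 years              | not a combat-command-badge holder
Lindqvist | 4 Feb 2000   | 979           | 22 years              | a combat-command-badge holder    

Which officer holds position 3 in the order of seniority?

Abara

By lineal number (higher first): Fontaine and Lindqvist (both 979); then Abara, Drummond, Tran, Marino, Nguyen and Oyelaran (each 711).
Fontaine and Lindqvist both have date of rank 4 Feb 2000, so the next rule applies.
Fontaine and Lindqvist both have total federal service 22 years, so the next rule applies.
Among Fontaine and Lindqvist, alphabetically by surname: Fontaine before Lindqvist.
Among Abara, Drummond, Tran, Marino, Nguyen and Oyelaran, by date of rank (earlier first): Abara (17 Jun 1993) before Drummond (5 Nov 1994) before Tran (26 Mar 1996) before Marino (12 Sep 2001) before Nguyen and Oyelaran (12 Aug 2003).
Nguyen and Oyelaran both have total federal service 15 years, so the next rule applies.
Among Nguyen and Oyelaran, alphabetically by surname: Nguyen before Oyelaran.
Order: Fontaine, Lindqvist, Abara, Drummond, Tran, Marino, Nguyen, Oyelaran.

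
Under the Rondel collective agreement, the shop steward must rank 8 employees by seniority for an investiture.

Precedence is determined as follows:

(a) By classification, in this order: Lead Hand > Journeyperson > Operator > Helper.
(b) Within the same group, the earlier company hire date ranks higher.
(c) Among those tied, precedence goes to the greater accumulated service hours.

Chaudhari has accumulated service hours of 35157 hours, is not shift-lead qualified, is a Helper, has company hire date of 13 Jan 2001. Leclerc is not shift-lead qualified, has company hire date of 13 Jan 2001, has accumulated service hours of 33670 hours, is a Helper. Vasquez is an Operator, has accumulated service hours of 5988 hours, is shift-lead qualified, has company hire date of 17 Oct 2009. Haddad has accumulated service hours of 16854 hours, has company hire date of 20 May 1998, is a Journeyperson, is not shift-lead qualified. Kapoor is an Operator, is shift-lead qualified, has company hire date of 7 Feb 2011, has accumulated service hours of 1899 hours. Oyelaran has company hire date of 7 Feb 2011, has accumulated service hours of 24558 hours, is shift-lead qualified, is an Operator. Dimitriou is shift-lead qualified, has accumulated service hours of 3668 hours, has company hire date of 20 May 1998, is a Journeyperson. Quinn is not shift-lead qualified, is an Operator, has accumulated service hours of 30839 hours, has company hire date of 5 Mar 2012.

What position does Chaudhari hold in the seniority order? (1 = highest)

7

By classification: Haddad and Dimitriou (Journeyperson); then Vasquez, Oyelaran, Kapoor and Quinn (Operator); then Chaudhari and Leclerc (Helper).
Haddad and Dimitriou both have company hire date 20 May 1998, so the next rule applies.
Among Haddad and Dimitriou, by accumulated service hours (higher first): Haddad (16854 hours) before Dimitriou (3668 hours).
Among Vasquez, Oyelaran, Kapoor and Quinn, by company hire date (earlier first): Vasquez (17 Oct 2009) before Oyelaran and Kapoor (7 Feb 2011) before Quinn (5 Mar 2012).
Among Oyelaran and Kapoor, by accumulated service hours (higher first): Oyelaran (24558 hours) before Kapoor (1899 hours).
Chaudhari and Leclerc both have company hire date 13 Jan 2001, so the next rule applies.
Among Chaudhari and Leclerc, by accumulated service hours (higher first): Chaudhari (35157 hours) before Leclerc (33670 hours).
Order: Haddad, Dimitriou, Vasquez, Oyelaran, Kapoor, Quinn, Chaudhari, Leclerc. So position 7.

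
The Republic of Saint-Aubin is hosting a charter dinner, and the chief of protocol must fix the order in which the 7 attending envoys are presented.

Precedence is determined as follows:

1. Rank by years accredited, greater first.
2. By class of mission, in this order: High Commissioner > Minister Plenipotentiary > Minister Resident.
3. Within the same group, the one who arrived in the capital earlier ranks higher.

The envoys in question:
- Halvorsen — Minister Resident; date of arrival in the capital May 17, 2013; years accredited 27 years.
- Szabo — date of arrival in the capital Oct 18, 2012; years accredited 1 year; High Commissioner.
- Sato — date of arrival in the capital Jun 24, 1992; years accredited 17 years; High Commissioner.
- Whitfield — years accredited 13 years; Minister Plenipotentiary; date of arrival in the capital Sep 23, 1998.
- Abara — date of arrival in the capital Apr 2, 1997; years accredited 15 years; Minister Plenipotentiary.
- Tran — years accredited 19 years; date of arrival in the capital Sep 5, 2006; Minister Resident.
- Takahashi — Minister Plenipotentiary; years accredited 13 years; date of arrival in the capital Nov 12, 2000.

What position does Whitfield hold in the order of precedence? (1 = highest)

5

By years accredited (higher first): Halvorsen (27 years); then Tran (19 years); then Sato (17 years); then Abara (15 years); then Whitfield and Takahashi (both 13 years); then Szabo (1 year).
Whitfield and Takahashi are each Minister Plenipotentiary, so the next rule applies.
Among Whitfield and Takahashi, by date of arrival in the capital (earlier first): Whitfield (Sep 23, 1998) before Takahashi (Nov 12, 2000).
Order: Halvorsen, Tran, Sato, Abara, Whitfield, Takahashi, Szabo. So position 5.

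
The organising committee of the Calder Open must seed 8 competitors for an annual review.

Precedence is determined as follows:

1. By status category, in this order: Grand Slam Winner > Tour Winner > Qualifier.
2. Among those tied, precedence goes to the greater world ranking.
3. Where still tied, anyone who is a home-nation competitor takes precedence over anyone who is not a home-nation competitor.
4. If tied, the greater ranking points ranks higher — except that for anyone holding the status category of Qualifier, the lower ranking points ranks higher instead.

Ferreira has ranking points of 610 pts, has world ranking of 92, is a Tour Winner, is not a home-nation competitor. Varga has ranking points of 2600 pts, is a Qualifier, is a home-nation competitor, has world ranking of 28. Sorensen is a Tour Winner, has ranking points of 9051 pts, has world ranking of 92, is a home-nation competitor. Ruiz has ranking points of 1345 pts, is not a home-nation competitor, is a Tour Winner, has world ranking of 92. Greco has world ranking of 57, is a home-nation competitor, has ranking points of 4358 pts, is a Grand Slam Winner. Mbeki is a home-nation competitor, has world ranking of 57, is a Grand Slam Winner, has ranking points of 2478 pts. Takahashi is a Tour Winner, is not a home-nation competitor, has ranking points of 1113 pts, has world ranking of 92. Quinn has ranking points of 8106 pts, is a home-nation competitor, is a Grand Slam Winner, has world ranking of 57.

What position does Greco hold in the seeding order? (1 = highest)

2

By status category: Quinn, Greco and Mbeki (Grand Slam Winner); then Sorensen, Ruiz, Takahashi and Ferreira (Tour Winner); then Varga (Qualifier).
Quinn, Greco and Mbeki all have world ranking 57, so the next rule applies.
Quinn, Greco and Mbeki are each a home-nation competitor, so the next rule applies.
Among Quinn, Greco and Mbeki, by ranking points (higher first): Quinn (8106 pts) before Greco (4358 pts) before Mbeki (2478 pts).
Sorensen, Ruiz, Takahashi and Ferreira all have world ranking 92, so the next rule applies.
Among Sorensen, Ruiz, Takahashi and Ferreira, a home-nation competitor before not a home-nation competitor: Sorensen (a home-nation competitor) before Ruiz, Takahashi and Ferreira (not a home-nation competitor).
Among Ruiz, Takahashi and Ferreira, by ranking points (higher first): Ruiz (1345 pts) before Takahashi (1113 pts) before Ferreira (610 pts).
Order: Quinn, Greco, Mbeki, Sorensen, Ruiz, Takahashi, Ferreira, Varga. So position 2.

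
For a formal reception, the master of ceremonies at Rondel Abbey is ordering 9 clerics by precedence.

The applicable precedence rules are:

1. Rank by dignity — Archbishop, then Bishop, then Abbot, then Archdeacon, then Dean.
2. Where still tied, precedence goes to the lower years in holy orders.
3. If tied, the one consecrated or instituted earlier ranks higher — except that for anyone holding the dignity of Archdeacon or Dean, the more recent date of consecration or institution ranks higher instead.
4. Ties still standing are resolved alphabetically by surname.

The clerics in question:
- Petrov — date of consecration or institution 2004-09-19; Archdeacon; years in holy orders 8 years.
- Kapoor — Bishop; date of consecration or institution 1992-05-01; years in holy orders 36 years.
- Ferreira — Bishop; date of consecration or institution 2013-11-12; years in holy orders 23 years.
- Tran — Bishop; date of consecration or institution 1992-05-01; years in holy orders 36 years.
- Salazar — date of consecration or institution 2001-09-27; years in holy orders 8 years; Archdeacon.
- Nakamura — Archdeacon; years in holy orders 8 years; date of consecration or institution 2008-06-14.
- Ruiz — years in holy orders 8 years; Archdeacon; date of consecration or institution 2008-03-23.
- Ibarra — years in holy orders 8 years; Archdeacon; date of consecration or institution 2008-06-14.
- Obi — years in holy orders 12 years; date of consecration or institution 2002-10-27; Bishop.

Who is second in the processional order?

By dignity: Obi, Ferreira, Kapoor and Tran (Bishop); then Ibarra, Nakamura, Ruiz, Petrov and Salazar (Archdeacon).
Among Obi, Ferreira, Kapoor and Tran, by years in holy orders (lower first): Obi (12 years) before Ferreira (23 years) before Kapoor and Tran (36 years).
Kapoor and Tran both have date of consecration or institution 1992-05-01, so the next rule applies.
Among Kapoor and Tran, alphabetically by surname: Kapoor before Tran.
Ibarra, Nakamura, Ruiz, Petrov and Salazar all have years in holy orders 8 years, so the next rule applies.
Among Ibarra, Nakamura, Ruiz, Petrov and Salazar, by date of consecration or institution (later first) (reversed rule for this group): Ibarra and Nakamura (2008-06-14) before Ruiz (2008-03-23) before Petrov (2004-09-19) before Salazar (2001-09-27).
Among Ibarra and Nakamura, alphabetically by surname: Ibarra before Nakamura.
Order: Obi, Ferreira, Kapoor, Tran, Ibarra, Nakamura, Ruiz, Petrov, Salazar.

Ferreira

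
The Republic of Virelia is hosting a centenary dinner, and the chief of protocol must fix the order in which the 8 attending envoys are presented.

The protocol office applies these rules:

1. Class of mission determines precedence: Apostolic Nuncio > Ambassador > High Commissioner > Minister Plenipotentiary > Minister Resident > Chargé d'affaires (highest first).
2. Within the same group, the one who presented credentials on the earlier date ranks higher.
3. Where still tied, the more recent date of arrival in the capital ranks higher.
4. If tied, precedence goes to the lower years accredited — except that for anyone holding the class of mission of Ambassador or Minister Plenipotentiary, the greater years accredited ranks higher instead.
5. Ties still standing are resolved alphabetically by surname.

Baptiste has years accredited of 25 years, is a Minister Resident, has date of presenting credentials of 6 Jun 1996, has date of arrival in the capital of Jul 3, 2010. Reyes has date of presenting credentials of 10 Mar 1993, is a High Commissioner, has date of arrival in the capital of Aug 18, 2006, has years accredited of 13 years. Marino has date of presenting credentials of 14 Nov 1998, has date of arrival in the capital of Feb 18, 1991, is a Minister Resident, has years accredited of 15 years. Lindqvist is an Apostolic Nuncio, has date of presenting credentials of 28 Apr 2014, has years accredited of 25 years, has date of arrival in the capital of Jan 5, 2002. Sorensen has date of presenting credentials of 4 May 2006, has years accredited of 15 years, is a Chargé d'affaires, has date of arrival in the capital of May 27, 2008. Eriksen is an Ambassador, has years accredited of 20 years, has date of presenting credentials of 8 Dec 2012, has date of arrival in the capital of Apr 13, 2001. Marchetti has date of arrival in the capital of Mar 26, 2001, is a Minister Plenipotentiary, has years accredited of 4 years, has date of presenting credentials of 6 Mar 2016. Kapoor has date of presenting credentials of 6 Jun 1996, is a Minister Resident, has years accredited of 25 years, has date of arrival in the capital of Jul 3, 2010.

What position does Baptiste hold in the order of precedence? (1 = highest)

By class of mission: Lindqvist (Apostolic Nuncio); then Eriksen (Ambassador); then Reyes (High Commissioner); then Marchetti (Minister Plenipotentiary); then Baptiste, Kapoor and Marino (Minister Resident); then Sorensen (Chargé d'affaires).
Among Baptiste, Kapoor and Marino, by date of presenting credentials (earlier first): Baptiste and Kapoor (6 Jun 1996) before Marino (14 Nov 1998).
Baptiste and Kapoor both have date of arrival in the capital Jul 3, 2010, so the next rule applies.
Baptiste and Kapoor both have years accredited 25 years, so the next rule applies.
Among Baptiste and Kapoor, alphabetically by surname: Baptiste before Kapoor.
Order: Lindqvist, Eriksen, Reyes, Marchetti, Baptiste, Kapoor, Marino, Sorensen. So position 5.

5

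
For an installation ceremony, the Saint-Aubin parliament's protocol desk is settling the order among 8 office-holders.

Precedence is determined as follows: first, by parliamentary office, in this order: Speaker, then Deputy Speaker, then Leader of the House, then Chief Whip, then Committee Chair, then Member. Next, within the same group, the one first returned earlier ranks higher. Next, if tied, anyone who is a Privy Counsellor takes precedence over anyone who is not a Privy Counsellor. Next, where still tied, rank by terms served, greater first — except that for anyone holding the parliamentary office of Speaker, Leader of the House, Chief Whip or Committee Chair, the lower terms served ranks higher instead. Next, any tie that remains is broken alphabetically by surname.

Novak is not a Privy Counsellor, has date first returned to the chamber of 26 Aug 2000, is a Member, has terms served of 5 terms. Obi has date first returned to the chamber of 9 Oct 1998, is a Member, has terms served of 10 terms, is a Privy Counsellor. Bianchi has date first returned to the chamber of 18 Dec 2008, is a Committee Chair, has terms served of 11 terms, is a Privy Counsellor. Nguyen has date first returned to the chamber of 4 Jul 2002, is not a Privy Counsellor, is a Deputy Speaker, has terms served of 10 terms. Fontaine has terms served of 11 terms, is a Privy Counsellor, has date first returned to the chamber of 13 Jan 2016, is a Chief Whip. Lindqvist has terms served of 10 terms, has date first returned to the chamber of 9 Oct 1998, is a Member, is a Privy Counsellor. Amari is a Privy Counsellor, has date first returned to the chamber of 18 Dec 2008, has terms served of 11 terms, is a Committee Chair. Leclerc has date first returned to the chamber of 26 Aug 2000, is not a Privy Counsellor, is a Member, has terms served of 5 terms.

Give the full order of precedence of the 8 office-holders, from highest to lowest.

Nguyen, Fontaine, Amari, Bianchi, Lindqvist, Obi, Leclerc, Novak

By parliamentary office: Nguyen (Deputy Speaker); then Fontaine (Chief Whip); then Amari and Bianchi (Committee Chair); then Lindqvist, Obi, Leclerc and Novak (Member).
Amari and Bianchi both have date first returned to the chamber 18 Dec 2008, so the next rule applies.
Amari and Bianchi are each a Privy Counsellor, so the next rule applies.
Amari and Bianchi both have terms served 11 terms, so the next rule applies.
Among Amari and Bianchi, alphabetically by surname: Amari before Bianchi.
Among Lindqvist, Obi, Leclerc and Novak, by date first returned to the chamber (earlier first): Lindqvist and Obi (9 Oct 1998) before Leclerc and Novak (26 Aug 2000).
Lindqvist and Obi are each a Privy Counsellor, so the next rule applies.
Lindqvist and Obi both have terms served 10 terms, so the next rule applies.
Among Lindqvist and Obi, alphabetically by surname: Lindqvist before Obi.
Leclerc and Novak are each not a Privy Counsellor, so the next rule applies.
Leclerc and Novak both have terms served 5 terms, so the next rule applies.
Among Leclerc and Novak, alphabetically by surname: Leclerc before Novak.
Full order: Nguyen, Fontaine, Amari, Bianchi, Lindqvist, Obi, Leclerc, Novak.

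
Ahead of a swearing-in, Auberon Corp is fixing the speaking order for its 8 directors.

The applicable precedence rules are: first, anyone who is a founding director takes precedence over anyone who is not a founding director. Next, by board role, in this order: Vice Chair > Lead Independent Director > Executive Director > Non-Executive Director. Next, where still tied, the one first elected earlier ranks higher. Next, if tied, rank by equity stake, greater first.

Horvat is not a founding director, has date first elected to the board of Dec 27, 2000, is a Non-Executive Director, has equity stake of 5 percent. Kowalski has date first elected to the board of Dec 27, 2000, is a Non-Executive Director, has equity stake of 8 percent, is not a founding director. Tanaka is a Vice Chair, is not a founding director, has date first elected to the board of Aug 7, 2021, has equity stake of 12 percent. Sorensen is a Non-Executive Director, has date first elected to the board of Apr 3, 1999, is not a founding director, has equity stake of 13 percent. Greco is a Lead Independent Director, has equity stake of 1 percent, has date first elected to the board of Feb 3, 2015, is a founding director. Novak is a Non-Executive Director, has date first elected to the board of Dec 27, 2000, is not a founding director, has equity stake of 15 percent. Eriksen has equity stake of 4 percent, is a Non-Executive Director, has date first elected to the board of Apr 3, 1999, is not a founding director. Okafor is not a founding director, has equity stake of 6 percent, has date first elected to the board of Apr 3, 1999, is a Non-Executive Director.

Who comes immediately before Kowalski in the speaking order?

By the first rule: Greco (a founding director); then Tanaka, Sorensen, Okafor, Eriksen, Novak, Kowalski and Horvat (each not a founding director).
Among Tanaka, Sorensen, Okafor, Eriksen, Novak, Kowalski and Horvat, by board role: Tanaka (Vice Chair) before Sorensen, Okafor, Eriksen, Novak, Kowalski and Horvat (Non-Executive Director).
Among Sorensen, Okafor, Eriksen, Novak, Kowalski and Horvat, by date first elected to the board (earlier first): Sorensen, Okafor and Eriksen (Apr 3, 1999) before Novak, Kowalski and Horvat (Dec 27, 2000).
Among Sorensen, Okafor and Eriksen, by equity stake (higher first): Sorensen (13 percent) before Okafor (6 percent) before Eriksen (4 percent).
Among Novak, Kowalski and Horvat, by equity stake (higher first): Novak (15 percent) before Kowalski (8 percent) before Horvat (5 percent).
Order: Greco, Tanaka, Sorensen, Okafor, Eriksen, Novak, Kowalski, Horvat.

Novak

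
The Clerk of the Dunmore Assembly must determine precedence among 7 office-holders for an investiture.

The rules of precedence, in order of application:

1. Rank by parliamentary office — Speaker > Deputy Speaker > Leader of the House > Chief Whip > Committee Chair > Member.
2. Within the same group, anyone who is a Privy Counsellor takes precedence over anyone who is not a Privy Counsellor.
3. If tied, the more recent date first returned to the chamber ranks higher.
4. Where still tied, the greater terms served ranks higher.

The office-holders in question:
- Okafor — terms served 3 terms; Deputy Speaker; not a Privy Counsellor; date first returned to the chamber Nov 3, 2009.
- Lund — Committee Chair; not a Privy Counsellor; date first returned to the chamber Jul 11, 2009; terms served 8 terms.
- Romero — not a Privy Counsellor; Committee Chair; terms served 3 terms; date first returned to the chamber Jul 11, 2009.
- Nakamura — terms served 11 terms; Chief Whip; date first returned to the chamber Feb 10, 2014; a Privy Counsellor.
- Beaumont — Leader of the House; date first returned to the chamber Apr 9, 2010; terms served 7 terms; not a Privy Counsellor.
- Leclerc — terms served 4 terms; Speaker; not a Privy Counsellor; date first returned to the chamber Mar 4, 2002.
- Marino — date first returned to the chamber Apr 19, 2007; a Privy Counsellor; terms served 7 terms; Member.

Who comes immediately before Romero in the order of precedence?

Lund

By parliamentary office: Leclerc (Speaker); then Okafor (Deputy Speaker); then Beaumont (Leader of the House); then Nakamura (Chief Whip); then Lund and Romero (Committee Chair); then Marino (Member).
Lund and Romero are each not a Privy Counsellor, so the next rule applies.
Lund and Romero both have date first returned to the chamber Jul 11, 2009, so the next rule applies.
Among Lund and Romero, by terms served (higher first): Lund (8 terms) before Romero (3 terms).
Order: Leclerc, Okafor, Beaumont, Nakamura, Lund, Romero, Marino.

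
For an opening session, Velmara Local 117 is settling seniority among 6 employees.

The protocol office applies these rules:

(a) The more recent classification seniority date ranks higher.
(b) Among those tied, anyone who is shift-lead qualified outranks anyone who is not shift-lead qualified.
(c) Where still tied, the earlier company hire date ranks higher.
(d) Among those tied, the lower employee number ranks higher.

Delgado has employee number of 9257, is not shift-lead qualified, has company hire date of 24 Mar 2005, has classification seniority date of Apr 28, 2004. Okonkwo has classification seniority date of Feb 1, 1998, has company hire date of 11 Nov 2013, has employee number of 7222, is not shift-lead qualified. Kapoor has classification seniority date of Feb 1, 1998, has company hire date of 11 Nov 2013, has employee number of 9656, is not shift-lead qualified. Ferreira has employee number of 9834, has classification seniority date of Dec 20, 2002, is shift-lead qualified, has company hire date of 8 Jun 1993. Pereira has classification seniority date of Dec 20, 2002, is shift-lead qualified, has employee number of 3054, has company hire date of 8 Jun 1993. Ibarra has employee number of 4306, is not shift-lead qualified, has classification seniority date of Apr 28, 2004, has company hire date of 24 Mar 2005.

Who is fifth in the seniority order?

Okonkwo

By classification seniority date (later first): Ibarra and Delgado (both Apr 28, 2004); then Pereira and Ferreira (both Dec 20, 2002); then Okonkwo and Kapoor (both Feb 1, 1998).
Ibarra and Delgado are each not shift-lead qualified, so the next rule applies.
Ibarra and Delgado both have company hire date 24 Mar 2005, so the next rule applies.
Among Ibarra and Delgado, by employee number (lower first): Ibarra (4306) before Delgado (9257).
Pereira and Ferreira are each shift-lead qualified, so the next rule applies.
Pereira and Ferreira both have company hire date 8 Jun 1993, so the next rule applies.
Among Pereira and Ferreira, by employee number (lower first): Pereira (3054) before Ferreira (9834).
Okonkwo and Kapoor are each not shift-lead qualified, so the next rule applies.
Okonkwo and Kapoor both have company hire date 11 Nov 2013, so the next rule applies.
Among Okonkwo and Kapoor, by employee number (lower first): Okonkwo (7222) before Kapoor (9656).
Order: Ibarra, Delgado, Pereira, Ferreira, Okonkwo, Kapoor.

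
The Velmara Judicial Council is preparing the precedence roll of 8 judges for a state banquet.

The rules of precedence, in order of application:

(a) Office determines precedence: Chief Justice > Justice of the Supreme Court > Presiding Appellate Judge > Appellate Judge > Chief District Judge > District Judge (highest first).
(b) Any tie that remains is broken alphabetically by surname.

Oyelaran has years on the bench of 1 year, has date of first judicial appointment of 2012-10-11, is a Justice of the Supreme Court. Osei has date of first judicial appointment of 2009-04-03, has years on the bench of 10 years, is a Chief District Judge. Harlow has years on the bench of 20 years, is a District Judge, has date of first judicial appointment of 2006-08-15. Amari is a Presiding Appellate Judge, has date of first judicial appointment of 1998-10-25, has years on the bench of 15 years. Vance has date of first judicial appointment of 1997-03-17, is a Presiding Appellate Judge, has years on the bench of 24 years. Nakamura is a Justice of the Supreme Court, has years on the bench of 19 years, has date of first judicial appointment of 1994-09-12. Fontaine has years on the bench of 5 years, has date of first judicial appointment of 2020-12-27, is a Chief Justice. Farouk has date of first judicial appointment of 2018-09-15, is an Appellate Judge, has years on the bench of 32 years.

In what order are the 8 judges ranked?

By office: Fontaine (Chief Justice); then Nakamura and Oyelaran (Justice of the Supreme Court); then Amari and Vance (Presiding Appellate Judge); then Farouk (Appellate Judge); then Osei (Chief District Judge); then Harlow (District Judge).
Among Nakamura and Oyelaran, alphabetically by surname: Nakamura before Oyelaran.
Among Amari and Vance, alphabetically by surname: Amari before Vance.
Full order: Fontaine, Nakamura, Oyelaran, Amari, Vance, Farouk, Osei, Harlow.

Fontaine, Nakamura, Oyelaran, Amari, Vance, Farouk, Osei, Harlow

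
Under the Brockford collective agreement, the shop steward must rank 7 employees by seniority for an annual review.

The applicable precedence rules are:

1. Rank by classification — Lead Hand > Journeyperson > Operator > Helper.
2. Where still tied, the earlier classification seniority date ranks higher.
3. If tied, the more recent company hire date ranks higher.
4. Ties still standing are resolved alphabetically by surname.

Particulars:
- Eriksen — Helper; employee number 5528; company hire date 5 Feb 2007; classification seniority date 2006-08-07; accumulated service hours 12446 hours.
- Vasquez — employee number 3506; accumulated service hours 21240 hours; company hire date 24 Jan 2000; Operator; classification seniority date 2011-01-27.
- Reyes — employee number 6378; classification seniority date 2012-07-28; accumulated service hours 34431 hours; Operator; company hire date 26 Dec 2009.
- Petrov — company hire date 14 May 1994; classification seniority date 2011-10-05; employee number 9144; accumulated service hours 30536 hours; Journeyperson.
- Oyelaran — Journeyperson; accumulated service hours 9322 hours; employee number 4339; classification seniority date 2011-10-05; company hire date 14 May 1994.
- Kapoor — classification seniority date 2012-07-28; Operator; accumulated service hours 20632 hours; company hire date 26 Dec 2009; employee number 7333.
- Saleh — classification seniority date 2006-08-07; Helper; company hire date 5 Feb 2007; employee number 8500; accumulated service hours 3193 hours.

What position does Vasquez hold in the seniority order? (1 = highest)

By classification: Oyelaran and Petrov (Journeyperson); then Vasquez, Kapoor and Reyes (Operator); then Eriksen and Saleh (Helper).
Oyelaran and Petrov both have classification seniority date 2011-10-05, so the next rule applies.
Oyelaran and Petrov both have company hire date 14 May 1994, so the next rule applies.
Among Oyelaran and Petrov, alphabetically by surname: Oyelaran before Petrov.
Among Vasquez, Kapoor and Reyes, by classification seniority date (earlier first): Vasquez (2011-01-27) before Kapoor and Reyes (2012-07-28).
Kapoor and Reyes both have company hire date 26 Dec 2009, so the next rule applies.
Among Kapoor and Reyes, alphabetically by surname: Kapoor before Reyes.
Eriksen and Saleh both have classification seniority date 2006-08-07, so the next rule applies.
Eriksen and Saleh both have company hire date 5 Feb 2007, so the next rule applies.
Among Eriksen and Saleh, alphabetically by surname: Eriksen before Saleh.
Order: Oyelaran, Petrov, Vasquez, Kapoor, Reyes, Eriksen, Saleh. So position 3.

3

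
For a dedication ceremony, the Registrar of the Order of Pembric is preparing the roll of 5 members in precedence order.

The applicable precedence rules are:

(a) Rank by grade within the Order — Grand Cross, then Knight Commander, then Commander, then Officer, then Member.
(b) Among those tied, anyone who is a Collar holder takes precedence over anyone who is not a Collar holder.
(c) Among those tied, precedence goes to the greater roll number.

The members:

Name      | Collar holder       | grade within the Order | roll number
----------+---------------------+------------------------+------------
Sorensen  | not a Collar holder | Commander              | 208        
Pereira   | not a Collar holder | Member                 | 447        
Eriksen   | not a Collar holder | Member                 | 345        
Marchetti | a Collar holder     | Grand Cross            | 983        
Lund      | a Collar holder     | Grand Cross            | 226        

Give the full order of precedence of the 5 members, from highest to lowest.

Marchetti, Lund, Sorensen, Pereira, Eriksen

By grade within the Order: Marchetti and Lund (Grand Cross); then Sorensen (Commander); then Pereira and Eriksen (Member).
Marchetti and Lund are each a Collar holder, so the next rule applies.
Among Marchetti and Lund, by roll number (higher first): Marchetti (983) before Lund (226).
Pereira and Eriksen are each not a Collar holder, so the next rule applies.
Among Pereira and Eriksen, by roll number (higher first): Pereira (447) before Eriksen (345).
Full order: Marchetti, Lund, Sorensen, Pereira, Eriksen.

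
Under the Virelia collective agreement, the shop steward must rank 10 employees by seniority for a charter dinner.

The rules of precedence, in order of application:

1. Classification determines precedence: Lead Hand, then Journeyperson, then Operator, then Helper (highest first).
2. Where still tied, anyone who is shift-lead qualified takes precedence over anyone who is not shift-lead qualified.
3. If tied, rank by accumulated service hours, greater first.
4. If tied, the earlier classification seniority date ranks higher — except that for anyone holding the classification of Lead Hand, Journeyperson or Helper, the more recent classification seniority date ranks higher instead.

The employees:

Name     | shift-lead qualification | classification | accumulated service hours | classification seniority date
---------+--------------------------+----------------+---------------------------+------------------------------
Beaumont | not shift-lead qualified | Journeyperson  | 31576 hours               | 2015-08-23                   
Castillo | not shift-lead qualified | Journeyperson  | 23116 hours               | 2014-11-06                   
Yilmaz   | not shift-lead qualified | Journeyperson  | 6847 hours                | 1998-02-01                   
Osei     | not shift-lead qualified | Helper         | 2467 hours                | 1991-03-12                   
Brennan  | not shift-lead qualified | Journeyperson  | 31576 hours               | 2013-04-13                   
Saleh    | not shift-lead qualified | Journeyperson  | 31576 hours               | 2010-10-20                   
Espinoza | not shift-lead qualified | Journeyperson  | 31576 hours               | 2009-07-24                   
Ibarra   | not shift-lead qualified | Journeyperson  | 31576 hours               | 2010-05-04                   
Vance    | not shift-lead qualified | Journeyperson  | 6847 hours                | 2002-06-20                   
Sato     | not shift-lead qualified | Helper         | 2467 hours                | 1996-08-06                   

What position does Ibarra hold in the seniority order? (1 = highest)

4

By classification: Beaumont, Brennan, Saleh, Ibarra, Espinoza, Castillo, Vance and Yilmaz (Journeyperson); then Sato and Osei (Helper).
Beaumont, Brennan, Saleh, Ibarra, Espinoza, Castillo, Vance and Yilmaz are each not shift-lead qualified, so the next rule applies.
Among Beaumont, Brennan, Saleh, Ibarra, Espinoza, Castillo, Vance and Yilmaz, by accumulated service hours (higher first): Beaumont, Brennan, Saleh, Ibarra and Espinoza (31576 hours) before Castillo (23116 hours) before Vance and Yilmaz (6847 hours).
Among Beaumont, Brennan, Saleh, Ibarra and Espinoza, by classification seniority date (later first) (reversed rule for this group): Beaumont (2015-08-23) before Brennan (2013-04-13) before Saleh (2010-10-20) before Ibarra (2010-05-04) before Espinoza (2009-07-24).
Among Vance and Yilmaz, by classification seniority date (later first) (reversed rule for this group): Vance (2002-06-20) before Yilmaz (1998-02-01).
Sato and Osei are each not shift-lead qualified, so the next rule applies.
Sato and Osei both have accumulated service hours 2467 hours, so the next rule applies.
Among Sato and Osei, by classification seniority date (later first) (reversed rule for this group): Sato (1996-08-06) before Osei (1991-03-12).
Order: Beaumont, Brennan, Saleh, Ibarra, Espinoza, Castillo, Vance, Yilmaz, Sato, Osei. So position 4.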